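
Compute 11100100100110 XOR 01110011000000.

XOR: 1 when bits differ
  11100100100110
^ 01110011000000
----------------
  10010111100110
Decimal: 14630 ^ 7360 = 9702



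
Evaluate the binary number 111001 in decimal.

Sum of powers of 2 for each 1-bit:
2^0 + 2^3 + 2^4 + 2^5
= 1 + 8 + 16 + 32
= 57



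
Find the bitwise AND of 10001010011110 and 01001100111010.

AND: 1 only when both bits are 1
  10001010011110
& 01001100111010
----------------
  00001000011010
Decimal: 8862 & 4922 = 538



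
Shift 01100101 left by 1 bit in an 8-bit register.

Original: 01100101 (decimal 101)
Shift left by 1 position
Append 1 zero on the right
Result: 11001010 (decimal 202)
Equivalent: 101 << 1 = 101 × 2^1 = 202



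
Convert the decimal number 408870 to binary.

Using repeated division by 2:
408870 ÷ 2 = 204435 remainder 0
204435 ÷ 2 = 102217 remainder 1
102217 ÷ 2 = 51108 remainder 1
51108 ÷ 2 = 25554 remainder 0
25554 ÷ 2 = 12777 remainder 0
12777 ÷ 2 = 6388 remainder 1
6388 ÷ 2 = 3194 remainder 0
3194 ÷ 2 = 1597 remainder 0
1597 ÷ 2 = 798 remainder 1
798 ÷ 2 = 399 remainder 0
399 ÷ 2 = 199 remainder 1
199 ÷ 2 = 99 remainder 1
99 ÷ 2 = 49 remainder 1
49 ÷ 2 = 24 remainder 1
24 ÷ 2 = 12 remainder 0
12 ÷ 2 = 6 remainder 0
6 ÷ 2 = 3 remainder 0
3 ÷ 2 = 1 remainder 1
1 ÷ 2 = 0 remainder 1
Reading remainders bottom to top: 1100011110100100110



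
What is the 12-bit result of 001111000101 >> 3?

Original: 001111000101 (decimal 965)
Shift right by 3 positions
Drop the 3 low bits; fill with zeros on the left
Result: 000001111000 (decimal 120)
Equivalent: 965 >> 3 = 965 ÷ 2^3 = 120



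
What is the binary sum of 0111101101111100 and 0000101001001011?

Add column by column from the right: bit + bit + carry-in; write the sum mod 2, carry 1 when the sum is 2 or 3.
carry:  1111010011110000
        0111101101111100
+       0000101001001011
------------------------
       01000010111000111
(the carry out of the leftmost column, 0, becomes the leading bit)
Decimal check:
  0111101101111100 = 16384 + 8192 + 4096 + 2048 + 512 + 256 + 64 + 32 + 16 + 8 + 4 = 31612
  0000101001001011 = 2048 + 512 + 64 + 8 + 2 + 1 = 2635
  31612 + 2635 = 34247, and 01000010111000111 = 32768 + 1024 + 256 + 128 + 64 + 4 + 2 + 1 = 34247 ✓



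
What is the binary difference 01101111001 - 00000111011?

Method 1 - Direct subtraction (column by column from the right: bit − bit − borrow-in; if negative, add 2 and borrow 1 from the next column):
borrow: 00001111100
        01101111001
-       00000111011
-------------------
        01100111110

Method 2 - Add two's complement:
Two's complement of 00000111011: invert → 11111000100, add 1 → 11111000101
  01101111001
+ 11111000101
-------------
 101100111110  (end carry out of the top bit = 1)
Discarding the end carry: 01100111110
Decimal check:
  01101111001 = 512 + 256 + 64 + 32 + 16 + 8 + 1 = 889
  00000111011 = 32 + 16 + 8 + 2 + 1 = 59
  889 - 59 = 830, and 01100111110 = 512 + 256 + 32 + 16 + 8 + 4 + 2 = 830 ✓



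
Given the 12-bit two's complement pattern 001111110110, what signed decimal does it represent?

Binary: 001111110110
Sign bit: 0 (non-negative)
Read directly as an unsigned value:
001111110110 = 512 + 256 + 128 + 64 + 32 + 16 + 4 + 2 = 1014
Value: 1014



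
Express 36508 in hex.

Using repeated division by 16 (digits 10–15 are A–F):
36508 ÷ 16 = 2281 remainder 12 (C)
2281 ÷ 16 = 142 remainder 9
142 ÷ 16 = 8 remainder 14 (E)
8 ÷ 16 = 0 remainder 8
Reading remainders bottom to top: 8E9C



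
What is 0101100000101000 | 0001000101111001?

OR: 1 when either bit is 1
  0101100000101000
| 0001000101111001
------------------
  0101100101111001
Decimal: 22568 | 4473 = 22905



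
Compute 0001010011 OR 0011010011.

OR: 1 when either bit is 1
  0001010011
| 0011010011
------------
  0011010011
Decimal: 83 | 211 = 211



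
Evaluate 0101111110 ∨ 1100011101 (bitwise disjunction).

OR: 1 when either bit is 1
  0101111110
| 1100011101
------------
  1101111111
Decimal: 382 | 797 = 895



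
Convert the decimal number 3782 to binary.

Using repeated division by 2:
3782 ÷ 2 = 1891 remainder 0
1891 ÷ 2 = 945 remainder 1
945 ÷ 2 = 472 remainder 1
472 ÷ 2 = 236 remainder 0
236 ÷ 2 = 118 remainder 0
118 ÷ 2 = 59 remainder 0
59 ÷ 2 = 29 remainder 1
29 ÷ 2 = 14 remainder 1
14 ÷ 2 = 7 remainder 0
7 ÷ 2 = 3 remainder 1
3 ÷ 2 = 1 remainder 1
1 ÷ 2 = 0 remainder 1
Reading remainders bottom to top: 111011000110



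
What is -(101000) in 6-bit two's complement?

Original (sign bit 1, negative): 101000
Step 1 - Invert all bits: 010111
Step 2 - Add 1: 011000
Verification: 101000 + 011000 = 1000000; discarding the end carry (carry out of the top bit) leaves the 6-bit value 000000, as required for x + (-x)



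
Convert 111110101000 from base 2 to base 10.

Sum of powers of 2 for each 1-bit:
2^3 + 2^5 + 2^7 + 2^8 + 2^9 + 2^10 + 2^11
= 8 + 32 + 128 + 256 + 512 + 1024 + 2048
= 4008



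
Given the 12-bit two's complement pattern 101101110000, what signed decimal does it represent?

Binary: 101101110000
Sign bit: 1 (negative)
Invert: 010010001111
Add 1:  010010010000
Magnitude: 010010010000 = 1024 + 128 + 16 = 1168
Value: -1168



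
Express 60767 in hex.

Using repeated division by 16 (digits 10–15 are A–F):
60767 ÷ 16 = 3797 remainder 15 (F)
3797 ÷ 16 = 237 remainder 5
237 ÷ 16 = 14 remainder 13 (D)
14 ÷ 16 = 0 remainder 14 (E)
Reading remainders bottom to top: ED5F



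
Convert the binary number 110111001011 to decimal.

Sum of powers of 2 for each 1-bit:
2^0 + 2^1 + 2^3 + 2^6 + 2^7 + 2^8 + 2^10 + 2^11
= 1 + 2 + 8 + 64 + 128 + 256 + 1024 + 2048
= 3531



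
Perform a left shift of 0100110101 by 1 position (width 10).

Original: 0100110101 (decimal 309)
Shift left by 1 position
Append 1 zero on the right
Result: 1001101010 (decimal 618)
Equivalent: 309 << 1 = 309 × 2^1 = 618



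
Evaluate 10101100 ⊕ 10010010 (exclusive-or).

XOR: 1 when bits differ
  10101100
^ 10010010
----------
  00111110
Decimal: 172 ^ 146 = 62



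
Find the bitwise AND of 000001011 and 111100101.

AND: 1 only when both bits are 1
  000001011
& 111100101
-----------
  000000001
Decimal: 11 & 485 = 1



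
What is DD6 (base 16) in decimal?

Expand by place value (powers of 16):
Digit values: D = 13
DD6 = 13 × 16^2 + 13 × 16^1 + 6 × 16^0
= 13 × 256 + 13 × 16 + 6 × 1
= 3328 + 208 + 6
= 3542



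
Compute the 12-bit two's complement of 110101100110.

Original (sign bit 1, negative): 110101100110
Step 1 - Invert all bits: 001010011001
Step 2 - Add 1: 001010011010
Verification: 110101100110 + 001010011010 = 1000000000000; discarding the end carry (carry out of the top bit) leaves the 12-bit value 000000000000, as required for x + (-x)



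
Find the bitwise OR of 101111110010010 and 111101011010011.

OR: 1 when either bit is 1
  101111110010010
| 111101011010011
-----------------
  111111111010011
Decimal: 24466 | 31443 = 32723



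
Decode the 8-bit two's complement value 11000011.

Binary: 11000011
Sign bit: 1 (negative)
Invert: 00111100
Add 1:  00111101
Magnitude: 00111101 = 32 + 16 + 8 + 4 + 1 = 61
Value: -61



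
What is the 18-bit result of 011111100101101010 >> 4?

Original: 011111100101101010 (decimal 129386)
Shift right by 4 positions
Drop the 4 low bits; fill with zeros on the left
Result: 000001111110010110 (decimal 8086)
Equivalent: 129386 >> 4 = 129386 ÷ 2^4 = 8086



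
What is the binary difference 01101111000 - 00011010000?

Method 1 - Direct subtraction (column by column from the right: bit − bit − borrow-in; if negative, add 2 and borrow 1 from the next column):
borrow: 00100000000
        01101111000
-       00011010000
-------------------
        01010101000

Method 2 - Add two's complement:
Two's complement of 00011010000: invert → 11100101111, add 1 → 11100110000
  01101111000
+ 11100110000
-------------
 101010101000  (end carry out of the top bit = 1)
Discarding the end carry: 01010101000
Decimal check:
  01101111000 = 512 + 256 + 64 + 32 + 16 + 8 = 888
  00011010000 = 128 + 64 + 16 = 208
  888 - 208 = 680, and 01010101000 = 512 + 128 + 32 + 8 = 680 ✓



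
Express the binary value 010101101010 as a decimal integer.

Sum of powers of 2 for each 1-bit:
2^1 + 2^3 + 2^5 + 2^6 + 2^8 + 2^10
= 2 + 8 + 32 + 64 + 256 + 1024
= 1386



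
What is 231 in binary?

Using repeated division by 2:
231 ÷ 2 = 115 remainder 1
115 ÷ 2 = 57 remainder 1
57 ÷ 2 = 28 remainder 1
28 ÷ 2 = 14 remainder 0
14 ÷ 2 = 7 remainder 0
7 ÷ 2 = 3 remainder 1
3 ÷ 2 = 1 remainder 1
1 ÷ 2 = 0 remainder 1
Reading remainders bottom to top: 11100111



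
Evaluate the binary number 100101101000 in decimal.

Sum of powers of 2 for each 1-bit:
2^3 + 2^5 + 2^6 + 2^8 + 2^11
= 8 + 32 + 64 + 256 + 2048
= 2408



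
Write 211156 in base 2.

Using repeated division by 2:
211156 ÷ 2 = 105578 remainder 0
105578 ÷ 2 = 52789 remainder 0
52789 ÷ 2 = 26394 remainder 1
26394 ÷ 2 = 13197 remainder 0
13197 ÷ 2 = 6598 remainder 1
6598 ÷ 2 = 3299 remainder 0
3299 ÷ 2 = 1649 remainder 1
1649 ÷ 2 = 824 remainder 1
824 ÷ 2 = 412 remainder 0
412 ÷ 2 = 206 remainder 0
206 ÷ 2 = 103 remainder 0
103 ÷ 2 = 51 remainder 1
51 ÷ 2 = 25 remainder 1
25 ÷ 2 = 12 remainder 1
12 ÷ 2 = 6 remainder 0
6 ÷ 2 = 3 remainder 0
3 ÷ 2 = 1 remainder 1
1 ÷ 2 = 0 remainder 1
Reading remainders bottom to top: 110011100011010100



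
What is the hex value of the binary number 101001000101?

Group into 4-bit nibbles from right:
  1010 = A
  0100 = 4
  0101 = 5
Result: A45



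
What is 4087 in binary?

Using repeated division by 2:
4087 ÷ 2 = 2043 remainder 1
2043 ÷ 2 = 1021 remainder 1
1021 ÷ 2 = 510 remainder 1
510 ÷ 2 = 255 remainder 0
255 ÷ 2 = 127 remainder 1
127 ÷ 2 = 63 remainder 1
63 ÷ 2 = 31 remainder 1
31 ÷ 2 = 15 remainder 1
15 ÷ 2 = 7 remainder 1
7 ÷ 2 = 3 remainder 1
3 ÷ 2 = 1 remainder 1
1 ÷ 2 = 0 remainder 1
Reading remainders bottom to top: 111111110111



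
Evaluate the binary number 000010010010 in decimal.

Sum of powers of 2 for each 1-bit:
2^1 + 2^4 + 2^7
= 2 + 16 + 128
= 146



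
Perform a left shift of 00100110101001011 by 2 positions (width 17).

Original: 00100110101001011 (decimal 19787)
Shift left by 2 positions
Append 2 zeros on the right
Result: 10011010100101100 (decimal 79148)
Equivalent: 19787 << 2 = 19787 × 2^2 = 79148



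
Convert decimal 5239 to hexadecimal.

Using repeated division by 16 (digits 10–15 are A–F):
5239 ÷ 16 = 327 remainder 7
327 ÷ 16 = 20 remainder 7
20 ÷ 16 = 1 remainder 4
1 ÷ 16 = 0 remainder 1
Reading remainders bottom to top: 1477



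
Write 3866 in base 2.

Using repeated division by 2:
3866 ÷ 2 = 1933 remainder 0
1933 ÷ 2 = 966 remainder 1
966 ÷ 2 = 483 remainder 0
483 ÷ 2 = 241 remainder 1
241 ÷ 2 = 120 remainder 1
120 ÷ 2 = 60 remainder 0
60 ÷ 2 = 30 remainder 0
30 ÷ 2 = 15 remainder 0
15 ÷ 2 = 7 remainder 1
7 ÷ 2 = 3 remainder 1
3 ÷ 2 = 1 remainder 1
1 ÷ 2 = 0 remainder 1
Reading remainders bottom to top: 111100011010



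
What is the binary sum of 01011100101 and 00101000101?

Add column by column from the right: bit + bit + carry-in; write the sum mod 2, carry 1 when the sum is 2 or 3.
carry:  11110001010
        01011100101
+       00101000101
-------------------
       010000101010
(the carry out of the leftmost column, 0, becomes the leading bit)
Decimal check:
  01011100101 = 512 + 128 + 64 + 32 + 4 + 1 = 741
  00101000101 = 256 + 64 + 4 + 1 = 325
  741 + 325 = 1066, and 010000101010 = 1024 + 32 + 8 + 2 = 1066 ✓



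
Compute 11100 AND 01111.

AND: 1 only when both bits are 1
  11100
& 01111
-------
  01100
Decimal: 28 & 15 = 12



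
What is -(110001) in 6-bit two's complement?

Original (sign bit 1, negative): 110001
Step 1 - Invert all bits: 001110
Step 2 - Add 1: 001111
Verification: 110001 + 001111 = 1000000; discarding the end carry (carry out of the top bit) leaves the 6-bit value 000000, as required for x + (-x)



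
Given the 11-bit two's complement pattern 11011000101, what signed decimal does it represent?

Binary: 11011000101
Sign bit: 1 (negative)
Invert: 00100111010
Add 1:  00100111011
Magnitude: 00100111011 = 256 + 32 + 16 + 8 + 2 + 1 = 315
Value: -315



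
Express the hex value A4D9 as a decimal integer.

Expand by place value (powers of 16):
Digit values: A = 10, D = 13
A4D9 = 10 × 16^3 + 4 × 16^2 + 13 × 16^1 + 9 × 16^0
= 10 × 4096 + 4 × 256 + 13 × 16 + 9 × 1
= 40960 + 1024 + 208 + 9
= 42201



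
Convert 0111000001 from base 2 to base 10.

Sum of powers of 2 for each 1-bit:
2^0 + 2^6 + 2^7 + 2^8
= 1 + 64 + 128 + 256
= 449



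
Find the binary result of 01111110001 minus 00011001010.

Method 1 - Direct subtraction (column by column from the right: bit − bit − borrow-in; if negative, add 2 and borrow 1 from the next column):
borrow: 00000011100
        01111110001
-       00011001010
-------------------
        01100100111

Method 2 - Add two's complement:
Two's complement of 00011001010: invert → 11100110101, add 1 → 11100110110
  01111110001
+ 11100110110
-------------
 101100100111  (end carry out of the top bit = 1)
Discarding the end carry: 01100100111
Decimal check:
  01111110001 = 512 + 256 + 128 + 64 + 32 + 16 + 1 = 1009
  00011001010 = 128 + 64 + 8 + 2 = 202
  1009 - 202 = 807, and 01100100111 = 512 + 256 + 32 + 4 + 2 + 1 = 807 ✓



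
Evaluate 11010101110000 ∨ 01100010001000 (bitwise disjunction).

OR: 1 when either bit is 1
  11010101110000
| 01100010001000
----------------
  11110111111000
Decimal: 13680 | 6280 = 15864



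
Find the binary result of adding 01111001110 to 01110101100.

Add column by column from the right: bit + bit + carry-in; write the sum mod 2, carry 1 when the sum is 2 or 3.
carry:  11100011000
        01111001110
+       01110101100
-------------------
       011101111010
(the carry out of the leftmost column, 0, becomes the leading bit)
Decimal check:
  01111001110 = 512 + 256 + 128 + 64 + 8 + 4 + 2 = 974
  01110101100 = 512 + 256 + 128 + 32 + 8 + 4 = 940
  974 + 940 = 1914, and 011101111010 = 1024 + 512 + 256 + 64 + 32 + 16 + 8 + 2 = 1914 ✓



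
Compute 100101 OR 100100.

OR: 1 when either bit is 1
  100101
| 100100
--------
  100101
Decimal: 37 | 36 = 37



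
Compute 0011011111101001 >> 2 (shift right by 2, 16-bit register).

Original: 0011011111101001 (decimal 14313)
Shift right by 2 positions
Drop the 2 low bits; fill with zeros on the left
Result: 0000110111111010 (decimal 3578)
Equivalent: 14313 >> 2 = 14313 ÷ 2^2 = 3578



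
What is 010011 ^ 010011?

XOR: 1 when bits differ
  010011
^ 010011
--------
  000000
Decimal: 19 ^ 19 = 0



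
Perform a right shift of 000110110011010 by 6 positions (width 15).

Original: 000110110011010 (decimal 3482)
Shift right by 6 positions
Drop the 6 low bits; fill with zeros on the left
Result: 000000000110110 (decimal 54)
Equivalent: 3482 >> 6 = 3482 ÷ 2^6 = 54



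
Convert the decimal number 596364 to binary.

Using repeated division by 2:
596364 ÷ 2 = 298182 remainder 0
298182 ÷ 2 = 149091 remainder 0
149091 ÷ 2 = 74545 remainder 1
74545 ÷ 2 = 37272 remainder 1
37272 ÷ 2 = 18636 remainder 0
18636 ÷ 2 = 9318 remainder 0
9318 ÷ 2 = 4659 remainder 0
4659 ÷ 2 = 2329 remainder 1
2329 ÷ 2 = 1164 remainder 1
1164 ÷ 2 = 582 remainder 0
582 ÷ 2 = 291 remainder 0
291 ÷ 2 = 145 remainder 1
145 ÷ 2 = 72 remainder 1
72 ÷ 2 = 36 remainder 0
36 ÷ 2 = 18 remainder 0
18 ÷ 2 = 9 remainder 0
9 ÷ 2 = 4 remainder 1
4 ÷ 2 = 2 remainder 0
2 ÷ 2 = 1 remainder 0
1 ÷ 2 = 0 remainder 1
Reading remainders bottom to top: 10010001100110001100



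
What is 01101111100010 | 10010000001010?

OR: 1 when either bit is 1
  01101111100010
| 10010000001010
----------------
  11111111101010
Decimal: 7138 | 9226 = 16362



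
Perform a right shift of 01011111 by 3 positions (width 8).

Original: 01011111 (decimal 95)
Shift right by 3 positions
Drop the 3 low bits; fill with zeros on the left
Result: 00001011 (decimal 11)
Equivalent: 95 >> 3 = 95 ÷ 2^3 = 11



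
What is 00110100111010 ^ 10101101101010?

XOR: 1 when bits differ
  00110100111010
^ 10101101101010
----------------
  10011001010000
Decimal: 3386 ^ 11114 = 9808



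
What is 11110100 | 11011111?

OR: 1 when either bit is 1
  11110100
| 11011111
----------
  11111111
Decimal: 244 | 223 = 255



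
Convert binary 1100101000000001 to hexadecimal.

Group into 4-bit nibbles from right:
  1100 = C
  1010 = A
  0000 = 0
  0001 = 1
Result: CA01



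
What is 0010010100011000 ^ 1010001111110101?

XOR: 1 when bits differ
  0010010100011000
^ 1010001111110101
------------------
  1000011011101101
Decimal: 9496 ^ 41973 = 34541



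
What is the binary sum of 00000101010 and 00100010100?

Add column by column from the right: bit + bit + carry-in; write the sum mod 2, carry 1 when the sum is 2 or 3.
carry:  00000000000
        00000101010
+       00100010100
-------------------
       000100111110
(the carry out of the leftmost column, 0, becomes the leading bit)
Decimal check:
  00000101010 = 32 + 8 + 2 = 42
  00100010100 = 256 + 16 + 4 = 276
  42 + 276 = 318, and 000100111110 = 256 + 32 + 16 + 8 + 4 + 2 = 318 ✓



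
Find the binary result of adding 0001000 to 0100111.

Add column by column from the right: bit + bit + carry-in; write the sum mod 2, carry 1 when the sum is 2 or 3.
carry:  0000000
        0001000
+       0100111
---------------
       00101111
(the carry out of the leftmost column, 0, becomes the leading bit)
Decimal check:
  0001000 = 8
  0100111 = 32 + 4 + 2 + 1 = 39
  8 + 39 = 47, and 00101111 = 32 + 8 + 4 + 2 + 1 = 47 ✓



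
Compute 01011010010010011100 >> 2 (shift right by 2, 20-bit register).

Original: 01011010010010011100 (decimal 369820)
Shift right by 2 positions
Drop the 2 low bits; fill with zeros on the left
Result: 00010110100100100111 (decimal 92455)
Equivalent: 369820 >> 2 = 369820 ÷ 2^2 = 92455



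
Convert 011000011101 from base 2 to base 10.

Sum of powers of 2 for each 1-bit:
2^0 + 2^2 + 2^3 + 2^4 + 2^9 + 2^10
= 1 + 4 + 8 + 16 + 512 + 1024
= 1565



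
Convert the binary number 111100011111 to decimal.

Sum of powers of 2 for each 1-bit:
2^0 + 2^1 + 2^2 + 2^3 + 2^4 + 2^8 + 2^9 + 2^10 + 2^11
= 1 + 2 + 4 + 8 + 16 + 256 + 512 + 1024 + 2048
= 3871



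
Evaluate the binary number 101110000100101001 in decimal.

Sum of powers of 2 for each 1-bit:
2^0 + 2^3 + 2^5 + 2^8 + 2^13 + 2^14 + 2^15 + 2^17
= 1 + 8 + 32 + 256 + 8192 + 16384 + 32768 + 131072
= 188713



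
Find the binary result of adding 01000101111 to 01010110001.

Add column by column from the right: bit + bit + carry-in; write the sum mod 2, carry 1 when the sum is 2 or 3.
carry:  10001111110
        01000101111
+       01010110001
-------------------
       010011100000
(the carry out of the leftmost column, 0, becomes the leading bit)
Decimal check:
  01000101111 = 512 + 32 + 8 + 4 + 2 + 1 = 559
  01010110001 = 512 + 128 + 32 + 16 + 1 = 689
  559 + 689 = 1248, and 010011100000 = 1024 + 128 + 64 + 32 = 1248 ✓



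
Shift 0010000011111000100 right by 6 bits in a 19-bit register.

Original: 0010000011111000100 (decimal 67524)
Shift right by 6 positions
Drop the 6 low bits; fill with zeros on the left
Result: 0000000010000011111 (decimal 1055)
Equivalent: 67524 >> 6 = 67524 ÷ 2^6 = 1055



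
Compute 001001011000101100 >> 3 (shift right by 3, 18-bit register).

Original: 001001011000101100 (decimal 38444)
Shift right by 3 positions
Drop the 3 low bits; fill with zeros on the left
Result: 000001001011000101 (decimal 4805)
Equivalent: 38444 >> 3 = 38444 ÷ 2^3 = 4805



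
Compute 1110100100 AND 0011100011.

AND: 1 only when both bits are 1
  1110100100
& 0011100011
------------
  0010100000
Decimal: 932 & 227 = 160



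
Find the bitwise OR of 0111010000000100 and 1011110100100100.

OR: 1 when either bit is 1
  0111010000000100
| 1011110100100100
------------------
  1111110100100100
Decimal: 29700 | 48420 = 64804



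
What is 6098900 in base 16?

Using repeated division by 16 (digits 10–15 are A–F):
6098900 ÷ 16 = 381181 remainder 4
381181 ÷ 16 = 23823 remainder 13 (D)
23823 ÷ 16 = 1488 remainder 15 (F)
1488 ÷ 16 = 93 remainder 0
93 ÷ 16 = 5 remainder 13 (D)
5 ÷ 16 = 0 remainder 5
Reading remainders bottom to top: 5D0FD4



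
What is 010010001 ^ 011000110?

XOR: 1 when bits differ
  010010001
^ 011000110
-----------
  001010111
Decimal: 145 ^ 198 = 87



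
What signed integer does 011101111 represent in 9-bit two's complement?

Binary: 011101111
Sign bit: 0 (non-negative)
Read directly as an unsigned value:
011101111 = 128 + 64 + 32 + 8 + 4 + 2 + 1 = 239
Value: 239



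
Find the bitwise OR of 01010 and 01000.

OR: 1 when either bit is 1
  01010
| 01000
-------
  01010
Decimal: 10 | 8 = 10



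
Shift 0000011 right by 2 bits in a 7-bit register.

Original: 0000011 (decimal 3)
Shift right by 2 positions
Drop the 2 low bits; fill with zeros on the left
Result: 0000000 (decimal 0)
Equivalent: 3 >> 2 = 3 ÷ 2^2 = 0



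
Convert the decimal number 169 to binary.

Using repeated division by 2:
169 ÷ 2 = 84 remainder 1
84 ÷ 2 = 42 remainder 0
42 ÷ 2 = 21 remainder 0
21 ÷ 2 = 10 remainder 1
10 ÷ 2 = 5 remainder 0
5 ÷ 2 = 2 remainder 1
2 ÷ 2 = 1 remainder 0
1 ÷ 2 = 0 remainder 1
Reading remainders bottom to top: 10101001



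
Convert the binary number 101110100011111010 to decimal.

Sum of powers of 2 for each 1-bit:
2^1 + 2^3 + 2^4 + 2^5 + 2^6 + 2^7 + 2^11 + 2^13 + 2^14 + 2^15 + 2^17
= 2 + 8 + 16 + 32 + 64 + 128 + 2048 + 8192 + 16384 + 32768 + 131072
= 190714



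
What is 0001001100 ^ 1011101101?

XOR: 1 when bits differ
  0001001100
^ 1011101101
------------
  1010100001
Decimal: 76 ^ 749 = 673



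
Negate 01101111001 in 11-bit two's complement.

Original: 01101111001
Step 1 - Invert all bits: 10010000110
Step 2 - Add 1: 10010000111
Verification: 01101111001 + 10010000111 = 100000000000; discarding the end carry (carry out of the top bit) leaves the 11-bit value 00000000000, as required for x + (-x)



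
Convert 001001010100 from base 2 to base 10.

Sum of powers of 2 for each 1-bit:
2^2 + 2^4 + 2^6 + 2^9
= 4 + 16 + 64 + 512
= 596



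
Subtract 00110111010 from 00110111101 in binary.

Method 1 - Direct subtraction (column by column from the right: bit − bit − borrow-in; if negative, add 2 and borrow 1 from the next column):
borrow: 00000000100
        00110111101
-       00110111010
-------------------
        00000000011

Method 2 - Add two's complement:
Two's complement of 00110111010: invert → 11001000101, add 1 → 11001000110
  00110111101
+ 11001000110
-------------
 100000000011  (end carry out of the top bit = 1)
Discarding the end carry: 00000000011
Decimal check:
  00110111101 = 256 + 128 + 32 + 16 + 8 + 4 + 1 = 445
  00110111010 = 256 + 128 + 32 + 16 + 8 + 2 = 442
  445 - 442 = 3, and 00000000011 = 2 + 1 = 3 ✓



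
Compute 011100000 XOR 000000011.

XOR: 1 when bits differ
  011100000
^ 000000011
-----------
  011100011
Decimal: 224 ^ 3 = 227



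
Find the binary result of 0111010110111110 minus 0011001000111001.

Method 1 - Direct subtraction (column by column from the right: bit − bit − borrow-in; if negative, add 2 and borrow 1 from the next column):
borrow: 0000010000000010
        0111010110111110
-       0011001000111001
------------------------
        0100001110000101

Method 2 - Add two's complement:
Two's complement of 0011001000111001: invert → 1100110111000110, add 1 → 1100110111000111
  0111010110111110
+ 1100110111000111
------------------
 10100001110000101  (end carry out of the top bit = 1)
Discarding the end carry: 0100001110000101
Decimal check:
  0111010110111110 = 16384 + 8192 + 4096 + 1024 + 256 + 128 + 32 + 16 + 8 + 4 + 2 = 30142
  0011001000111001 = 8192 + 4096 + 512 + 32 + 16 + 8 + 1 = 12857
  30142 - 12857 = 17285, and 0100001110000101 = 16384 + 512 + 256 + 128 + 4 + 1 = 17285 ✓



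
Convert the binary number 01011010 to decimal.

Sum of powers of 2 for each 1-bit:
2^1 + 2^3 + 2^4 + 2^6
= 2 + 8 + 16 + 64
= 90



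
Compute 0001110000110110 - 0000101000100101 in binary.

Method 1 - Direct subtraction (column by column from the right: bit − bit − borrow-in; if negative, add 2 and borrow 1 from the next column):
borrow: 0000010000000010
        0001110000110110
-       0000101000100101
------------------------
        0001001000010001

Method 2 - Add two's complement:
Two's complement of 0000101000100101: invert → 1111010111011010, add 1 → 1111010111011011
  0001110000110110
+ 1111010111011011
------------------
 10001001000010001  (end carry out of the top bit = 1)
Discarding the end carry: 0001001000010001
Decimal check:
  0001110000110110 = 4096 + 2048 + 1024 + 32 + 16 + 4 + 2 = 7222
  0000101000100101 = 2048 + 512 + 32 + 4 + 1 = 2597
  7222 - 2597 = 4625, and 0001001000010001 = 4096 + 512 + 16 + 1 = 4625 ✓



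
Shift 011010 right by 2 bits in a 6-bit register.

Original: 011010 (decimal 26)
Shift right by 2 positions
Drop the 2 low bits; fill with zeros on the left
Result: 000110 (decimal 6)
Equivalent: 26 >> 2 = 26 ÷ 2^2 = 6



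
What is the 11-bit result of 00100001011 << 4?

Original: 00100001011 (decimal 267)
Shift left by 4 positions
Append 4 zeros on the right and drop the 4 high bits that overflow the 11-bit width
Result: 00010110000 (decimal 176)
Equivalent: 267 << 4 = 267 × 2^4 = 4272, truncated to 11 bits = 176



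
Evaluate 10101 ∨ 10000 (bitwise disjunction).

OR: 1 when either bit is 1
  10101
| 10000
-------
  10101
Decimal: 21 | 16 = 21



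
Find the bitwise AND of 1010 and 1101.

AND: 1 only when both bits are 1
  1010
& 1101
------
  1000
Decimal: 10 & 13 = 8



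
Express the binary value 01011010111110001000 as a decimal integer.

Sum of powers of 2 for each 1-bit:
2^3 + 2^7 + 2^8 + 2^9 + 2^10 + 2^11 + 2^13 + 2^15 + 2^16 + 2^18
= 8 + 128 + 256 + 512 + 1024 + 2048 + 8192 + 32768 + 65536 + 262144
= 372616



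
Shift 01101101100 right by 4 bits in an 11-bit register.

Original: 01101101100 (decimal 876)
Shift right by 4 positions
Drop the 4 low bits; fill with zeros on the left
Result: 00000110110 (decimal 54)
Equivalent: 876 >> 4 = 876 ÷ 2^4 = 54



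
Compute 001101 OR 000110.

OR: 1 when either bit is 1
  001101
| 000110
--------
  001111
Decimal: 13 | 6 = 15



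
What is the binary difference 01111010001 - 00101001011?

Method 1 - Direct subtraction (column by column from the right: bit − bit − borrow-in; if negative, add 2 and borrow 1 from the next column):
borrow: 00000011100
        01111010001
-       00101001011
-------------------
        01010000110

Method 2 - Add two's complement:
Two's complement of 00101001011: invert → 11010110100, add 1 → 11010110101
  01111010001
+ 11010110101
-------------
 101010000110  (end carry out of the top bit = 1)
Discarding the end carry: 01010000110
Decimal check:
  01111010001 = 512 + 256 + 128 + 64 + 16 + 1 = 977
  00101001011 = 256 + 64 + 8 + 2 + 1 = 331
  977 - 331 = 646, and 01010000110 = 512 + 128 + 4 + 2 = 646 ✓



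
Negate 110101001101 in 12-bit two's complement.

Original (sign bit 1, negative): 110101001101
Step 1 - Invert all bits: 001010110010
Step 2 - Add 1: 001010110011
Verification: 110101001101 + 001010110011 = 1000000000000; discarding the end carry (carry out of the top bit) leaves the 12-bit value 000000000000, as required for x + (-x)



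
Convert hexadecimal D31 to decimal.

Expand by place value (powers of 16):
Digit values: D = 13
D31 = 13 × 16^2 + 3 × 16^1 + 1 × 16^0
= 13 × 256 + 3 × 16 + 1 × 1
= 3328 + 48 + 1
= 3377



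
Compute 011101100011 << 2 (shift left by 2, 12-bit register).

Original: 011101100011 (decimal 1891)
Shift left by 2 positions
Append 2 zeros on the right and drop the 2 high bits that overflow the 12-bit width
Result: 110110001100 (decimal 3468)
Equivalent: 1891 << 2 = 1891 × 2^2 = 7564, truncated to 12 bits = 3468



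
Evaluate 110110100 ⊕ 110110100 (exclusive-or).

XOR: 1 when bits differ
  110110100
^ 110110100
-----------
  000000000
Decimal: 436 ^ 436 = 0



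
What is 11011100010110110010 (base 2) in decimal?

Sum of powers of 2 for each 1-bit:
2^1 + 2^4 + 2^5 + 2^7 + 2^8 + 2^10 + 2^14 + 2^15 + 2^16 + 2^18 + 2^19
= 2 + 16 + 32 + 128 + 256 + 1024 + 16384 + 32768 + 65536 + 262144 + 524288
= 902578



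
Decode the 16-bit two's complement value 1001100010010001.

Binary: 1001100010010001
Sign bit: 1 (negative)
Invert: 0110011101101110
Add 1:  0110011101101111
Magnitude: 0110011101101111 = 16384 + 8192 + 1024 + 512 + 256 + 64 + 32 + 8 + 4 + 2 + 1 = 26479
Value: -26479



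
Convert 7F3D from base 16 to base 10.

Expand by place value (powers of 16):
Digit values: F = 15, D = 13
7F3D = 7 × 16^3 + 15 × 16^2 + 3 × 16^1 + 13 × 16^0
= 7 × 4096 + 15 × 256 + 3 × 16 + 13 × 1
= 28672 + 3840 + 48 + 13
= 32573



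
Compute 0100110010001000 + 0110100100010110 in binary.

Add column by column from the right: bit + bit + carry-in; write the sum mod 2, carry 1 when the sum is 2 or 3.
carry:  1001000000000000
        0100110010001000
+       0110100100010110
------------------------
       01011010110011110
(the carry out of the leftmost column, 0, becomes the leading bit)
Decimal check:
  0100110010001000 = 16384 + 2048 + 1024 + 128 + 8 = 19592
  0110100100010110 = 16384 + 8192 + 2048 + 256 + 16 + 4 + 2 = 26902
  19592 + 26902 = 46494, and 01011010110011110 = 32768 + 8192 + 4096 + 1024 + 256 + 128 + 16 + 8 + 4 + 2 = 46494 ✓



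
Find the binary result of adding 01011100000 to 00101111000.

Add column by column from the right: bit + bit + carry-in; write the sum mod 2, carry 1 when the sum is 2 or 3.
carry:  11111000000
        01011100000
+       00101111000
-------------------
       010001011000
(the carry out of the leftmost column, 0, becomes the leading bit)
Decimal check:
  01011100000 = 512 + 128 + 64 + 32 = 736
  00101111000 = 256 + 64 + 32 + 16 + 8 = 376
  736 + 376 = 1112, and 010001011000 = 1024 + 64 + 16 + 8 = 1112 ✓



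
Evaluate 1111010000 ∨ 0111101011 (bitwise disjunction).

OR: 1 when either bit is 1
  1111010000
| 0111101011
------------
  1111111011
Decimal: 976 | 491 = 1019



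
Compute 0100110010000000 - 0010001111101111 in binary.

Method 1 - Direct subtraction (column by column from the right: bit − bit − borrow-in; if negative, add 2 and borrow 1 from the next column):
borrow: 0100011111111110
        0100110010000000
-       0010001111101111
------------------------
        0010100010010001

Method 2 - Add two's complement:
Two's complement of 0010001111101111: invert → 1101110000010000, add 1 → 1101110000010001
  0100110010000000
+ 1101110000010001
------------------
 10010100010010001  (end carry out of the top bit = 1)
Discarding the end carry: 0010100010010001
Decimal check:
  0100110010000000 = 16384 + 2048 + 1024 + 128 = 19584
  0010001111101111 = 8192 + 512 + 256 + 128 + 64 + 32 + 8 + 4 + 2 + 1 = 9199
  19584 - 9199 = 10385, and 0010100010010001 = 8192 + 2048 + 128 + 16 + 1 = 10385 ✓



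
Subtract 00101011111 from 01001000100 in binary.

Method 1 - Direct subtraction (column by column from the right: bit − bit − borrow-in; if negative, add 2 and borrow 1 from the next column):
borrow: 01111111110
        01001000100
-       00101011111
-------------------
        00011100101

Method 2 - Add two's complement:
Two's complement of 00101011111: invert → 11010100000, add 1 → 11010100001
  01001000100
+ 11010100001
-------------
 100011100101  (end carry out of the top bit = 1)
Discarding the end carry: 00011100101
Decimal check:
  01001000100 = 512 + 64 + 4 = 580
  00101011111 = 256 + 64 + 16 + 8 + 4 + 2 + 1 = 351
  580 - 351 = 229, and 00011100101 = 128 + 64 + 32 + 4 + 1 = 229 ✓



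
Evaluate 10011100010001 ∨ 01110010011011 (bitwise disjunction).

OR: 1 when either bit is 1
  10011100010001
| 01110010011011
----------------
  11111110011011
Decimal: 10001 | 7323 = 16283



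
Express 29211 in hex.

Using repeated division by 16 (digits 10–15 are A–F):
29211 ÷ 16 = 1825 remainder 11 (B)
1825 ÷ 16 = 114 remainder 1
114 ÷ 16 = 7 remainder 2
7 ÷ 16 = 0 remainder 7
Reading remainders bottom to top: 721B



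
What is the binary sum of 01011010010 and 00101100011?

Add column by column from the right: bit + bit + carry-in; write the sum mod 2, carry 1 when the sum is 2 or 3.
carry:  11110000100
        01011010010
+       00101100011
-------------------
       010000110101
(the carry out of the leftmost column, 0, becomes the leading bit)
Decimal check:
  01011010010 = 512 + 128 + 64 + 16 + 2 = 722
  00101100011 = 256 + 64 + 32 + 2 + 1 = 355
  722 + 355 = 1077, and 010000110101 = 1024 + 32 + 16 + 4 + 1 = 1077 ✓



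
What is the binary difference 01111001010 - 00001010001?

Method 1 - Direct subtraction (column by column from the right: bit − bit − borrow-in; if negative, add 2 and borrow 1 from the next column):
borrow: 00011100010
        01111001010
-       00001010001
-------------------
        01101111001

Method 2 - Add two's complement:
Two's complement of 00001010001: invert → 11110101110, add 1 → 11110101111
  01111001010
+ 11110101111
-------------
 101101111001  (end carry out of the top bit = 1)
Discarding the end carry: 01101111001
Decimal check:
  01111001010 = 512 + 256 + 128 + 64 + 8 + 2 = 970
  00001010001 = 64 + 16 + 1 = 81
  970 - 81 = 889, and 01101111001 = 512 + 256 + 64 + 32 + 16 + 8 + 1 = 889 ✓



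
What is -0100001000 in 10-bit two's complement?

Original: 0100001000
Step 1 - Invert all bits: 1011110111
Step 2 - Add 1: 1011111000
Verification: 0100001000 + 1011111000 = 10000000000; discarding the end carry (carry out of the top bit) leaves the 10-bit value 0000000000, as required for x + (-x)



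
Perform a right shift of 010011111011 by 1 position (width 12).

Original: 010011111011 (decimal 1275)
Shift right by 1 position
Drop the 1 low bit; fill with zero on the left
Result: 001001111101 (decimal 637)
Equivalent: 1275 >> 1 = 1275 ÷ 2^1 = 637



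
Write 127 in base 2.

Using repeated division by 2:
127 ÷ 2 = 63 remainder 1
63 ÷ 2 = 31 remainder 1
31 ÷ 2 = 15 remainder 1
15 ÷ 2 = 7 remainder 1
7 ÷ 2 = 3 remainder 1
3 ÷ 2 = 1 remainder 1
1 ÷ 2 = 0 remainder 1
Reading remainders bottom to top: 1111111



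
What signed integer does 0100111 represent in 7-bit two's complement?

Binary: 0100111
Sign bit: 0 (non-negative)
Read directly as an unsigned value:
0100111 = 32 + 4 + 2 + 1 = 39
Value: 39



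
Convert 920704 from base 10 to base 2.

Using repeated division by 2:
920704 ÷ 2 = 460352 remainder 0
460352 ÷ 2 = 230176 remainder 0
230176 ÷ 2 = 115088 remainder 0
115088 ÷ 2 = 57544 remainder 0
57544 ÷ 2 = 28772 remainder 0
28772 ÷ 2 = 14386 remainder 0
14386 ÷ 2 = 7193 remainder 0
7193 ÷ 2 = 3596 remainder 1
3596 ÷ 2 = 1798 remainder 0
1798 ÷ 2 = 899 remainder 0
899 ÷ 2 = 449 remainder 1
449 ÷ 2 = 224 remainder 1
224 ÷ 2 = 112 remainder 0
112 ÷ 2 = 56 remainder 0
56 ÷ 2 = 28 remainder 0
28 ÷ 2 = 14 remainder 0
14 ÷ 2 = 7 remainder 0
7 ÷ 2 = 3 remainder 1
3 ÷ 2 = 1 remainder 1
1 ÷ 2 = 0 remainder 1
Reading remainders bottom to top: 11100000110010000000



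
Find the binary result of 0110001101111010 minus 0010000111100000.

Method 1 - Direct subtraction (column by column from the right: bit − bit − borrow-in; if negative, add 2 and borrow 1 from the next column):
borrow: 0000001100000000
        0110001101111010
-       0010000111100000
------------------------
        0100000110011010

Method 2 - Add two's complement:
Two's complement of 0010000111100000: invert → 1101111000011111, add 1 → 1101111000100000
  0110001101111010
+ 1101111000100000
------------------
 10100000110011010  (end carry out of the top bit = 1)
Discarding the end carry: 0100000110011010
Decimal check:
  0110001101111010 = 16384 + 8192 + 512 + 256 + 64 + 32 + 16 + 8 + 2 = 25466
  0010000111100000 = 8192 + 256 + 128 + 64 + 32 = 8672
  25466 - 8672 = 16794, and 0100000110011010 = 16384 + 256 + 128 + 16 + 8 + 2 = 16794 ✓



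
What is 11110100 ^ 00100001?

XOR: 1 when bits differ
  11110100
^ 00100001
----------
  11010101
Decimal: 244 ^ 33 = 213



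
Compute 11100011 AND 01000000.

AND: 1 only when both bits are 1
  11100011
& 01000000
----------
  01000000
Decimal: 227 & 64 = 64



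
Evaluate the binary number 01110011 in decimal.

Sum of powers of 2 for each 1-bit:
2^0 + 2^1 + 2^4 + 2^5 + 2^6
= 1 + 2 + 16 + 32 + 64
= 115



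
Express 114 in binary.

Using repeated division by 2:
114 ÷ 2 = 57 remainder 0
57 ÷ 2 = 28 remainder 1
28 ÷ 2 = 14 remainder 0
14 ÷ 2 = 7 remainder 0
7 ÷ 2 = 3 remainder 1
3 ÷ 2 = 1 remainder 1
1 ÷ 2 = 0 remainder 1
Reading remainders bottom to top: 1110010



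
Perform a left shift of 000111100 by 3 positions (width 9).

Original: 000111100 (decimal 60)
Shift left by 3 positions
Append 3 zeros on the right
Result: 111100000 (decimal 480)
Equivalent: 60 << 3 = 60 × 2^3 = 480



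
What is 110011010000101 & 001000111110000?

AND: 1 only when both bits are 1
  110011010000101
& 001000111110000
-----------------
  000000010000000
Decimal: 26245 & 4592 = 128



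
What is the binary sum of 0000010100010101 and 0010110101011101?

Add column by column from the right: bit + bit + carry-in; write the sum mod 2, carry 1 when the sum is 2 or 3.
carry:  0001101000111010
        0000010100010101
+       0010110101011101
------------------------
       00011001001110010
(the carry out of the leftmost column, 0, becomes the leading bit)
Decimal check:
  0000010100010101 = 1024 + 256 + 16 + 4 + 1 = 1301
  0010110101011101 = 8192 + 2048 + 1024 + 256 + 64 + 16 + 8 + 4 + 1 = 11613
  1301 + 11613 = 12914, and 00011001001110010 = 8192 + 4096 + 512 + 64 + 32 + 16 + 2 = 12914 ✓



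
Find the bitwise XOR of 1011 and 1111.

XOR: 1 when bits differ
  1011
^ 1111
------
  0100
Decimal: 11 ^ 15 = 4



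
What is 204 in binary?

Using repeated division by 2:
204 ÷ 2 = 102 remainder 0
102 ÷ 2 = 51 remainder 0
51 ÷ 2 = 25 remainder 1
25 ÷ 2 = 12 remainder 1
12 ÷ 2 = 6 remainder 0
6 ÷ 2 = 3 remainder 0
3 ÷ 2 = 1 remainder 1
1 ÷ 2 = 0 remainder 1
Reading remainders bottom to top: 11001100



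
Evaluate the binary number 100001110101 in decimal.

Sum of powers of 2 for each 1-bit:
2^0 + 2^2 + 2^4 + 2^5 + 2^6 + 2^11
= 1 + 4 + 16 + 32 + 64 + 2048
= 2165



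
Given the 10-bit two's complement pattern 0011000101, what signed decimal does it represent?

Binary: 0011000101
Sign bit: 0 (non-negative)
Read directly as an unsigned value:
0011000101 = 128 + 64 + 4 + 1 = 197
Value: 197



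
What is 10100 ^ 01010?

XOR: 1 when bits differ
  10100
^ 01010
-------
  11110
Decimal: 20 ^ 10 = 30



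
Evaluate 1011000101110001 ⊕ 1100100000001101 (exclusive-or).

XOR: 1 when bits differ
  1011000101110001
^ 1100100000001101
------------------
  0111100101111100
Decimal: 45425 ^ 51213 = 31100



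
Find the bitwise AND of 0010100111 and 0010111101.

AND: 1 only when both bits are 1
  0010100111
& 0010111101
------------
  0010100101
Decimal: 167 & 189 = 165



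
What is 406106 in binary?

Using repeated division by 2:
406106 ÷ 2 = 203053 remainder 0
203053 ÷ 2 = 101526 remainder 1
101526 ÷ 2 = 50763 remainder 0
50763 ÷ 2 = 25381 remainder 1
25381 ÷ 2 = 12690 remainder 1
12690 ÷ 2 = 6345 remainder 0
6345 ÷ 2 = 3172 remainder 1
3172 ÷ 2 = 1586 remainder 0
1586 ÷ 2 = 793 remainder 0
793 ÷ 2 = 396 remainder 1
396 ÷ 2 = 198 remainder 0
198 ÷ 2 = 99 remainder 0
99 ÷ 2 = 49 remainder 1
49 ÷ 2 = 24 remainder 1
24 ÷ 2 = 12 remainder 0
12 ÷ 2 = 6 remainder 0
6 ÷ 2 = 3 remainder 0
3 ÷ 2 = 1 remainder 1
1 ÷ 2 = 0 remainder 1
Reading remainders bottom to top: 1100011001001011010

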